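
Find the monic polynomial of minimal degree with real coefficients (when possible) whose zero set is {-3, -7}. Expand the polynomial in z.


The polynomial is p(z) = ∏_{α ∈ S} (z − α), where S = {-3, -7}.
Expanding the product yields: p(z) = z^2 + 10·z + 21.
The resulting polynomial has degree 2 and real coefficients as required.

p(z) = z^2 + 10·z + 21.


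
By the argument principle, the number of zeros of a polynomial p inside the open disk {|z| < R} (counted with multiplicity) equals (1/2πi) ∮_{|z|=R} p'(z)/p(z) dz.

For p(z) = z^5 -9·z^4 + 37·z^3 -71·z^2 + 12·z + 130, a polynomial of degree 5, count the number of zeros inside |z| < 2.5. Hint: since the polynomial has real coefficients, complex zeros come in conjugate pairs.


The zeros of p are: -1, (2 + 3i), (2 - 3i), (3 + 1i), (3 - 1i).
Their magnitudes are: 1, 3.606, 3.606, 3.162, 3.162.
Zeros with |z| < R = 2.5: -1.
Count = 1.
By the argument principle, (1/2πi) ∮_{|z|=R} p'(z)/p(z) dz equals exactly this count.

Number of zeros inside |z| < 2.5: 1.


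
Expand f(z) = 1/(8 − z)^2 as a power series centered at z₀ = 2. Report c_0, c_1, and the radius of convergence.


Let w = z − z₀, so z = z₀ + w.
Then 8 − z = 8 − (z₀ + w) = (8 − z₀) − w = 6 − w.
f(z) = 1/(6 − w)^2 = (1/(6)^2) · (1 − w/(6))^{−2}.
By the binomial series (1−u)^{−2} = Σ_{n≥0} C(n+1, 1) u^n for |u|<1, with u = w/(6):
  c_n = C(n+1, 1) / (6)^(n+2).
  c_0 = 1/(6)^2 = 1/36.
  c_1 = 2/(6)^3 = 1/108.
The series is valid for |w/d| < 1, i.e. |z − z₀| < |d|.
Radius of convergence: R = |8 − z₀| = |6| = 6 (distance from z₀ to the singularity z = 8).

c_0 = 1/36, c_1 = 1/108; R = 6.


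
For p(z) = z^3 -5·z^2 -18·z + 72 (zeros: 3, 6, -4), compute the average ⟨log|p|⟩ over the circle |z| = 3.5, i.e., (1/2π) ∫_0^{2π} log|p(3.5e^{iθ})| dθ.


Zeros: -4, 3, 6; r = 3.5.
Inside |z| < r: 3. Outside (|z| ≥ r): -4, 6.
p(0) = 72, so log|p(0)| = log(72) = 4.2767.
Apply Jensen: I(r) = log|p(0)| + Σ_k log(r/|z_k|), summed over zeros inside |z| < r.
  log(r/|z_k|) for z_k = 3: log(3.5/3) = 0.1542
  Outside zeros (-4, 6) contribute nothing to the Jensen sum.
Sum over inside zeros: 0.1542.
I(r) = log|p(0)| + (inside sum) = 4.2767 + 0.1542 = 4.4308.
Note: since some zeros are outside |z| ≤ r, the simplified n·log(r) form does NOT apply — only the inside zeros contribute.

I(r) ≈ 4.4308.


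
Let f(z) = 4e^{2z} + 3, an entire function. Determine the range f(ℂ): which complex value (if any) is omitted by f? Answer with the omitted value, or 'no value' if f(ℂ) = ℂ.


Little Picard bounds the complement of f(ℂ) to at most one point.
e^{2z} is never zero on ℂ, so 4·e^{2z} takes every value in ℂ ∖ {0}. Adding 3 shifts the range to ℂ ∖ {3}. Thus f omits exactly the value 3.

Omitted value: 3.


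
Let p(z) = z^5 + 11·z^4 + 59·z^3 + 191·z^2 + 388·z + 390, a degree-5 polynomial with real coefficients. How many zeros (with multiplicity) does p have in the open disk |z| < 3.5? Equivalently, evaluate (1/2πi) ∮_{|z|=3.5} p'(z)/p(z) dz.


The zeros of p are: (-1 + 3i), (-1 - 3i), -3, (-3 + 2i), (-3 - 2i).
Their magnitudes are: 3.162, 3.162, 3, 3.606, 3.606.
Zeros with |z| < R = 3.5: (-1 + 3i), (-1 - 3i), -3.
Count = 3.
By the argument principle, (1/2πi) ∮_{|z|=R} p'(z)/p(z) dz equals exactly this count.

Number of zeros inside |z| < 3.5: 3.


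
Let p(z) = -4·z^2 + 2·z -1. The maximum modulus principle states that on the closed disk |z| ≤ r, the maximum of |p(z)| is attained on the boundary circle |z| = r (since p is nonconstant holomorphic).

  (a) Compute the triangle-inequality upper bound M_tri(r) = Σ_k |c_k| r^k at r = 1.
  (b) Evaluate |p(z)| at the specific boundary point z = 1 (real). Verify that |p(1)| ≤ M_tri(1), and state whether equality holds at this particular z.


Coefficients: c_0 = -1, c_1 = 2, c_2 = -4. Radius r = 1.
Part (a). Triangle bound: M_tri(r) = Σ_k |c_k| r^k
  = |-1|·1^0 + |2|·1^1 + |-4|·1^2
  = 1 + 2 + 4 = 7.
This bounds M(r) := max_{|z|=r} |p(z)| from above; equality holds iff all terms c_k z^k can be made to align in phase at a single z on |z|=r.
Part (b). At z = 1 (real, on the circle |z| = r):
  p(1) = (-1)·1^0 + (2)·1^1 + (-4)·1^2 = -3.
  |p(1)| = 3.
Check: |p(1)| = 3 ≤ 7 = M_tri(1). ✓ Equality does not hold at z = 1 (the coefficients have mixed signs, so the terms do not all align in phase there).

M_tri(1) = 7; |p(1)| = 3; equality at z=1: no.


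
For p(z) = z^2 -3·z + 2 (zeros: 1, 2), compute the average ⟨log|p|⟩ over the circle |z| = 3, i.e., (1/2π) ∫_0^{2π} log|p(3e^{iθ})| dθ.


Zeros: 1, 2; r = 3.
Inside |z| < r: 1, 2. Outside (|z| ≥ r): ∅.
p(0) = 2, so log|p(0)| = log(2) = 0.6931.
Apply Jensen: I(r) = log|p(0)| + Σ_k log(r/|z_k|), summed over zeros inside |z| < r.
  log(r/|z_k|) for z_k = 1: log(3/1) = 1.0986
  log(r/|z_k|) for z_k = 2: log(3/2) = 0.4055
Sum over inside zeros: 1.5041.
I(r) = log|p(0)| + (inside sum) = 0.6931 + 1.5041 = 2.1972.
Closed form (all zeros inside, monic): I(r) = n·log(r) = 2·log(3) = 2.1972. ✓

I(r) ≈ 2.1972.


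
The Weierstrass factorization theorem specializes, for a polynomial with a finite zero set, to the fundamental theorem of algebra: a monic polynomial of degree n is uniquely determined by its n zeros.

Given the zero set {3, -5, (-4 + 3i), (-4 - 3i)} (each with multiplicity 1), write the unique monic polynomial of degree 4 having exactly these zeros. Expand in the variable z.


The polynomial is p(z) = ∏_{α ∈ S} (z − α), where S = {3, -5, (-4 + 3i), (-4 - 3i)}.
Expanding the product yields: p(z) = z^4 + 10·z^3 + 26·z^2 -70·z -375.
Note conjugate pairs combine to real quadratics: (z − (-4+3i))(z − (-4−3i)) = z² + 8z + 25.
The resulting polynomial has degree 4 and real coefficients as required.

p(z) = z^4 + 10·z^3 + 26·z^2 -70·z -375.


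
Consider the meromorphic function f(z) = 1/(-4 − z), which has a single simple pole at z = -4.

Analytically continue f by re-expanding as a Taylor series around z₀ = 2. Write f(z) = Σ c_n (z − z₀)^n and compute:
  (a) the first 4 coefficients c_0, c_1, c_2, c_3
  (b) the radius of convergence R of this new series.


Let w = z − z₀, so z = z₀ + w.
Then -4 − z = -4 − (z₀ + w) = (-4 − z₀) − w = -6 − w.
f(z) = 1/(-6 − w) = (1/(-6)) · 1/(1 − w/(-6)) = Σ_{n≥0} w^n / (-6)^(n+1).
So c_n = 1/(-6)^(n+1):
  c_0 = 1/(-6)^1 = -1/6.
  c_1 = 1/(-6)^2 = 1/36.
  c_2 = 1/(-6)^3 = -1/216.
  c_3 = 1/(-6)^4 = 1/1296.
The series is valid for |w/d| < 1, i.e. |z − z₀| < |d|.
Radius of convergence: R = |-4 − z₀| = |-6| = 6 (distance from z₀ to the singularity z = -4).

c_0 = -1/6, c_1 = 1/36, c_2 = -1/216, c_3 = 1/1296; R = 6.


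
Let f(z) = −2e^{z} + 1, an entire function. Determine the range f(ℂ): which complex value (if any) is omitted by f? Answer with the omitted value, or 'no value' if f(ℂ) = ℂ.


Little Picard bounds the complement of f(ℂ) to at most one point.
e^{z} is never zero on ℂ, so -2·e^{z} takes every value in ℂ ∖ {0}. Adding 1 shifts the range to ℂ ∖ {1}. Thus f omits exactly the value 1.

Omitted value: 1.


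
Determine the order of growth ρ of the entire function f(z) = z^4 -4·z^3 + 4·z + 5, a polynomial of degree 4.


|f(z)| ≤ Σ|c_k|·r^k = O(r^4) as r → ∞. Polynomial growth is O(e^{r^ε}) for every ε > 0 (since r^4/e^{r^ε} → 0), so ρ ≤ ε for all ε > 0, i.e. ρ = 0. Every nonconstant polynomial has order 0.
Therefore ρ = 0.

Order ρ = 0.


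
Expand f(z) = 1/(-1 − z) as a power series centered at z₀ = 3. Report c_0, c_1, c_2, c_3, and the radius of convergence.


Let w = z − z₀, so z = z₀ + w.
Then -1 − z = -1 − (z₀ + w) = (-1 − z₀) − w = -4 − w.
f(z) = 1/(-4 − w) = (1/(-4)) · 1/(1 − w/(-4)) = Σ_{n≥0} w^n / (-4)^(n+1).
So c_n = 1/(-4)^(n+1):
  c_0 = 1/(-4)^1 = -1/4.
  c_1 = 1/(-4)^2 = 1/16.
  c_2 = 1/(-4)^3 = -1/64.
  c_3 = 1/(-4)^4 = 1/256.
The series is valid for |w/d| < 1, i.e. |z − z₀| < |d|.
Radius of convergence: R = |-1 − z₀| = |-4| = 4 (distance from z₀ to the singularity z = -1).

c_0 = -1/4, c_1 = 1/16, c_2 = -1/64, c_3 = 1/256; R = 4.


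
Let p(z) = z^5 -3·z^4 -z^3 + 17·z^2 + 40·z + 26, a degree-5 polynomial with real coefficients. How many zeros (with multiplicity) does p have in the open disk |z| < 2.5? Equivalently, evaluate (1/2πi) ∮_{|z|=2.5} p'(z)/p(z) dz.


The zeros of p are: (-1 + 1i), (-1 - 1i), (3 + 2i), (3 - 2i), -1.
Their magnitudes are: 1.414, 1.414, 3.606, 3.606, 1.
Zeros with |z| < R = 2.5: (-1 + 1i), (-1 - 1i), -1.
Count = 3.
By the argument principle, (1/2πi) ∮_{|z|=R} p'(z)/p(z) dz equals exactly this count.

Number of zeros inside |z| < 2.5: 3.


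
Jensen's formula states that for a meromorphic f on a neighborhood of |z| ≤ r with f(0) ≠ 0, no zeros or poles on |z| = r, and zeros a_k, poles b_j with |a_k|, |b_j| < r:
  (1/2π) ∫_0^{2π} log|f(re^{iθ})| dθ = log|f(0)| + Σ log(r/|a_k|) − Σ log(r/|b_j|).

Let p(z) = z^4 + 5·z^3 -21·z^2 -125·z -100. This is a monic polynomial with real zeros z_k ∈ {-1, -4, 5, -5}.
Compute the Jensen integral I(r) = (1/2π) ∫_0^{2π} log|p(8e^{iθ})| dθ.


Zeros: -5, -4, -1, 5; r = 8.
Inside |z| < r: -5, -4, -1, 5. Outside (|z| ≥ r): ∅.
p(0) = -100, so log|p(0)| = log(100) = 4.6052.
Apply Jensen: I(r) = log|p(0)| + Σ_k log(r/|z_k|), summed over zeros inside |z| < r.
  log(r/|z_k|) for z_k = -1: log(8/1) = 2.0794
  log(r/|z_k|) for z_k = -4: log(8/4) = 0.6931
  log(r/|z_k|) for z_k = 5: log(8/5) = 0.4700
  log(r/|z_k|) for z_k = -5: log(8/5) = 0.4700
Sum over inside zeros: 3.7126.
I(r) = log|p(0)| + (inside sum) = 4.6052 + 3.7126 = 8.3178.
Closed form (all zeros inside, monic): I(r) = n·log(r) = 4·log(8) = 8.3178. ✓

I(r) ≈ 8.3178.


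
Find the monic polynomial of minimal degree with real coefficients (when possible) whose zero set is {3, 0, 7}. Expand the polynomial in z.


The polynomial is p(z) = ∏_{α ∈ S} (z − α), where S = {3, 0, 7}.
Expanding the product yields: p(z) = z^3 -10·z^2 + 21·z.
The resulting polynomial has degree 3 and real coefficients as required.

p(z) = z^3 -10·z^2 + 21·z.


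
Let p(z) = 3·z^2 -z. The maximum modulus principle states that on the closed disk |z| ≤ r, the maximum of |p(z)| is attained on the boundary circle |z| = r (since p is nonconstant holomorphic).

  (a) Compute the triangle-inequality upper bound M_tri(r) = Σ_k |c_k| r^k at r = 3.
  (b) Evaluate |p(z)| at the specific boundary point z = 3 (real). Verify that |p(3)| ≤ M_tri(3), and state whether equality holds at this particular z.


Coefficients: c_0 = 0, c_1 = -1, c_2 = 3. Radius r = 3.
Part (a). Triangle bound: M_tri(r) = Σ_k |c_k| r^k
  = |0|·3^0 + |-1|·3^1 + |3|·3^2
  = 0 + 3 + 27 = 30.
This bounds M(r) := max_{|z|=r} |p(z)| from above; equality holds iff all terms c_k z^k can be made to align in phase at a single z on |z|=r.
Part (b). At z = 3 (real, on the circle |z| = r):
  p(3) = (0)·3^0 + (-1)·3^1 + (3)·3^2 = 24.
  |p(3)| = 24.
Check: |p(3)| = 24 ≤ 30 = M_tri(3). ✓ Equality does not hold at z = 3 (the coefficients have mixed signs, so the terms do not all align in phase there).

M_tri(3) = 30; |p(3)| = 24; equality at z=3: no.


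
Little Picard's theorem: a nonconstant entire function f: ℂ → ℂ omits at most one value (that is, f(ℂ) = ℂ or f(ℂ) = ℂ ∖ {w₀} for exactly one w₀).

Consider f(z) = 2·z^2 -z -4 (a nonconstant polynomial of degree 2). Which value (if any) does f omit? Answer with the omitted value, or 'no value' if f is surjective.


Little Picard bounds the complement of f(ℂ) to at most one point.
For every w ∈ ℂ, the equation p(z) − w = 0 is a nonconstant polynomial in z and hence has at least one root by the fundamental theorem of algebra. So p is surjective onto ℂ, omitting no value.

Omitted value: no value.


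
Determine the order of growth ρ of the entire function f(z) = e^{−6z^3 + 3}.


|e^{−6z^3 + 3}| = e^{Re(-6·z^3) + 3} ≤ e^{6|z|^3 + 3} = e^{6r^3 + 3} on |z| = r, so ρ ≤ 3. Choosing z on |z|=r so that -6·z^3 is real positive (always possible by picking arg z appropriately) gives |f(z)| = e^{6r^3 + 3}, matching the bound. The additive constant 3 does not affect log log M(r) ~ 3·log r. Hence ρ = 3.
Therefore ρ = 3.

Order ρ = 3.


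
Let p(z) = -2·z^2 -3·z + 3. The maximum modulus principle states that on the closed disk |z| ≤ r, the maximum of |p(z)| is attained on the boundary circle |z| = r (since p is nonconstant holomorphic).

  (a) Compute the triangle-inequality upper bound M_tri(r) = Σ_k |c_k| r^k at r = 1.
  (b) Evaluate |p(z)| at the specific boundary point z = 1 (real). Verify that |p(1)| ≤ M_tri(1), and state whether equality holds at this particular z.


Coefficients: c_0 = 3, c_1 = -3, c_2 = -2. Radius r = 1.
Part (a). Triangle bound: M_tri(r) = Σ_k |c_k| r^k
  = |3|·1^0 + |-3|·1^1 + |-2|·1^2
  = 3 + 3 + 2 = 8.
This bounds M(r) := max_{|z|=r} |p(z)| from above; equality holds iff all terms c_k z^k can be made to align in phase at a single z on |z|=r.
Part (b). At z = 1 (real, on the circle |z| = r):
  p(1) = (3)·1^0 + (-3)·1^1 + (-2)·1^2 = -2.
  |p(1)| = 2.
Check: |p(1)| = 2 ≤ 8 = M_tri(1). ✓ Equality does not hold at z = 1 (the coefficients have mixed signs, so the terms do not all align in phase there).

M_tri(1) = 8; |p(1)| = 2; equality at z=1: no.


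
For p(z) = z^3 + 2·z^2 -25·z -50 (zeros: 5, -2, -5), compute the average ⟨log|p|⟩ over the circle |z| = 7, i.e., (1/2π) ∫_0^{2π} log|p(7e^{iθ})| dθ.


Zeros: -5, -2, 5; r = 7.
Inside |z| < r: -5, -2, 5. Outside (|z| ≥ r): ∅.
p(0) = -50, so log|p(0)| = log(50) = 3.9120.
Apply Jensen: I(r) = log|p(0)| + Σ_k log(r/|z_k|), summed over zeros inside |z| < r.
  log(r/|z_k|) for z_k = 5: log(7/5) = 0.3365
  log(r/|z_k|) for z_k = -2: log(7/2) = 1.2528
  log(r/|z_k|) for z_k = -5: log(7/5) = 0.3365
Sum over inside zeros: 1.9257.
I(r) = log|p(0)| + (inside sum) = 3.9120 + 1.9257 = 5.8377.
Closed form (all zeros inside, monic): I(r) = n·log(r) = 3·log(7) = 5.8377. ✓

I(r) ≈ 5.8377.


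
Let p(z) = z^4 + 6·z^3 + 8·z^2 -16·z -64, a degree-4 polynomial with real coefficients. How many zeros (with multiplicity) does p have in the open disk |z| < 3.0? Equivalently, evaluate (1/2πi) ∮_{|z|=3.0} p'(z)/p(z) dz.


The zeros of p are: (-2 + 2i), (-2 - 2i), 2, -4.
Their magnitudes are: 2.828, 2.828, 2, 4.
Zeros with |z| < R = 3.0: (-2 + 2i), (-2 - 2i), 2.
Count = 3.
By the argument principle, (1/2πi) ∮_{|z|=R} p'(z)/p(z) dz equals exactly this count.

Number of zeros inside |z| < 3.0: 3.


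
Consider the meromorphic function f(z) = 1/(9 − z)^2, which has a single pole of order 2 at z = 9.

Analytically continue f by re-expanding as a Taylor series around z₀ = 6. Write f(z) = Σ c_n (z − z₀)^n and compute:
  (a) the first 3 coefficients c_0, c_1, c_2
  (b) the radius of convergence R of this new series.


Let w = z − z₀, so z = z₀ + w.
Then 9 − z = 9 − (z₀ + w) = (9 − z₀) − w = 3 − w.
f(z) = 1/(3 − w)^2 = (1/(3)^2) · (1 − w/(3))^{−2}.
By the binomial series (1−u)^{−2} = Σ_{n≥0} C(n+1, 1) u^n for |u|<1, with u = w/(3):
  c_n = C(n+1, 1) / (3)^(n+2).
  c_0 = 1/(3)^2 = 1/9.
  c_1 = 2/(3)^3 = 2/27.
  c_2 = 3/(3)^4 = 1/27.
The series is valid for |w/d| < 1, i.e. |z − z₀| < |d|.
Radius of convergence: R = |9 − z₀| = |3| = 3 (distance from z₀ to the singularity z = 9).

c_0 = 1/9, c_1 = 2/27, c_2 = 1/27; R = 3.


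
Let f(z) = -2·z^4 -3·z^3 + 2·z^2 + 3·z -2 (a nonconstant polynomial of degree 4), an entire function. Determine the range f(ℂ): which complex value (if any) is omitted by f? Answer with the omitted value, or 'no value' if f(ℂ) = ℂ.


Little Picard bounds the complement of f(ℂ) to at most one point.
For every w ∈ ℂ, the equation p(z) − w = 0 is a nonconstant polynomial in z and hence has at least one root by the fundamental theorem of algebra. So p is surjective onto ℂ, omitting no value.

Omitted value: no value.


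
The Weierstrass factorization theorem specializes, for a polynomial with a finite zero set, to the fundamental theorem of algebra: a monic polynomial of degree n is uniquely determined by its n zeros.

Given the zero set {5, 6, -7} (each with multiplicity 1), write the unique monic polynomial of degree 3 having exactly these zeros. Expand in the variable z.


The polynomial is p(z) = ∏_{α ∈ S} (z − α), where S = {5, 6, -7}.
Expanding the product yields: p(z) = z^3 -4·z^2 -47·z + 210.
The resulting polynomial has degree 3 and real coefficients as required.

p(z) = z^3 -4·z^2 -47·z + 210.


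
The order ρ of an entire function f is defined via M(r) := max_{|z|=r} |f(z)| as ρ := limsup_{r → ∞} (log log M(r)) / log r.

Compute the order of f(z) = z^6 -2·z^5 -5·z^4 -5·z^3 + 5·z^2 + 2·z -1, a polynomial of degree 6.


|f(z)| ≤ Σ|c_k|·r^k = O(r^6) as r → ∞. Polynomial growth is O(e^{r^ε}) for every ε > 0 (since r^6/e^{r^ε} → 0), so ρ ≤ ε for all ε > 0, i.e. ρ = 0. Every nonconstant polynomial has order 0.
Therefore ρ = 0.

Order ρ = 0.


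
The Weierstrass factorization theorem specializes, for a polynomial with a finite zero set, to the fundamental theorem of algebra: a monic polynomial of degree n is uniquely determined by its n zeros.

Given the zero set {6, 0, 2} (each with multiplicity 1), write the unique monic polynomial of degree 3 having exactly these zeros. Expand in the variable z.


The polynomial is p(z) = ∏_{α ∈ S} (z − α), where S = {6, 0, 2}.
Expanding the product yields: p(z) = z^3 -8·z^2 + 12·z.
The resulting polynomial has degree 3 and real coefficients as required.

p(z) = z^3 -8·z^2 + 12·z.


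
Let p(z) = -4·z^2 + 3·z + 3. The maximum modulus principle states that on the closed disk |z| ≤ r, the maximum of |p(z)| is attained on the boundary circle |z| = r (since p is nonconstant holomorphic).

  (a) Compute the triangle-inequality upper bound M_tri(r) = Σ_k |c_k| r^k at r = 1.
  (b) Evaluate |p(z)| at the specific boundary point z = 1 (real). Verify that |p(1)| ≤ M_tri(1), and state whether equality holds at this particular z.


Coefficients: c_0 = 3, c_1 = 3, c_2 = -4. Radius r = 1.
Part (a). Triangle bound: M_tri(r) = Σ_k |c_k| r^k
  = |3|·1^0 + |3|·1^1 + |-4|·1^2
  = 3 + 3 + 4 = 10.
This bounds M(r) := max_{|z|=r} |p(z)| from above; equality holds iff all terms c_k z^k can be made to align in phase at a single z on |z|=r.
Part (b). At z = 1 (real, on the circle |z| = r):
  p(1) = (3)·1^0 + (3)·1^1 + (-4)·1^2 = 2.
  |p(1)| = 2.
Check: |p(1)| = 2 ≤ 10 = M_tri(1). ✓ Equality does not hold at z = 1 (the coefficients have mixed signs, so the terms do not all align in phase there).

M_tri(1) = 10; |p(1)| = 2; equality at z=1: no.


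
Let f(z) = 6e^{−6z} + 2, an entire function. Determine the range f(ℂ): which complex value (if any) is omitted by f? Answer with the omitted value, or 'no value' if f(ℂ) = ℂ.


Little Picard bounds the complement of f(ℂ) to at most one point.
e^{−6z} is never zero on ℂ, so 6·e^{−6z} takes every value in ℂ ∖ {0}. Adding 2 shifts the range to ℂ ∖ {2}. Thus f omits exactly the value 2.

Omitted value: 2.


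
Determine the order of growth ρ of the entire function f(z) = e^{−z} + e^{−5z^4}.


Each summand is entire of order 1 and 4 respectively (as in the single-exponential case). The order of a sum is at most the max of the orders, so ρ ≤ 4. For the lower bound: on |z|=r choose arg z so that -5z^4 is real positive; then |e^{-5z^4}| = e^{5r^4} while |e^{-1z}| ≤ e^{1r^1} = o(e^{5r^4}). So |f| ≥ e^{5r^4}(1 − o(1)) and ρ ≥ 4. Hence ρ = max(1, 4) = 4.
Therefore ρ = 4.

Order ρ = 4.


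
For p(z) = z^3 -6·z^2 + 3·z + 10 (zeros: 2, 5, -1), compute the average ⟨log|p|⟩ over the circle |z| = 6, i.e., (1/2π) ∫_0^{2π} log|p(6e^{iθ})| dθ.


Zeros: -1, 2, 5; r = 6.
Inside |z| < r: -1, 2, 5. Outside (|z| ≥ r): ∅.
p(0) = 10, so log|p(0)| = log(10) = 2.3026.
Apply Jensen: I(r) = log|p(0)| + Σ_k log(r/|z_k|), summed over zeros inside |z| < r.
  log(r/|z_k|) for z_k = 2: log(6/2) = 1.0986
  log(r/|z_k|) for z_k = 5: log(6/5) = 0.1823
  log(r/|z_k|) for z_k = -1: log(6/1) = 1.7918
Sum over inside zeros: 3.0727.
I(r) = log|p(0)| + (inside sum) = 2.3026 + 3.0727 = 5.3753.
Closed form (all zeros inside, monic): I(r) = n·log(r) = 3·log(6) = 5.3753. ✓

I(r) ≈ 5.3753.


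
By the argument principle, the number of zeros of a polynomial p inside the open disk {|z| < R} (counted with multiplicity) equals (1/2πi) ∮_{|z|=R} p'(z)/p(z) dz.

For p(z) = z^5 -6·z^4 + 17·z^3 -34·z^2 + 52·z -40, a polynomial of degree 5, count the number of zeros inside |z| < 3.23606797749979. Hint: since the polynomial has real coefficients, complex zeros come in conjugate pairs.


The zeros of p are: (2 + 1i), (2 - 1i), (0 + 2i), (0 - 2i), 2.
Their magnitudes are: 2.236, 2.236, 2, 2, 2.
Zeros with |z| < R = 3.23606797749979: (2 + 1i), (2 - 1i), (0 + 2i), (0 - 2i), 2.
Count = 5.
By the argument principle, (1/2πi) ∮_{|z|=R} p'(z)/p(z) dz equals exactly this count.

Number of zeros inside |z| < 3.23606797749979: 5.


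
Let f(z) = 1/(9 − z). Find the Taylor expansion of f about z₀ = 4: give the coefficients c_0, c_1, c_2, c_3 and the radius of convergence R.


Let w = z − z₀, so z = z₀ + w.
Then 9 − z = 9 − (z₀ + w) = (9 − z₀) − w = 5 − w.
f(z) = 1/(5 − w) = (1/(5)) · 1/(1 − w/(5)) = Σ_{n≥0} w^n / (5)^(n+1).
So c_n = 1/(5)^(n+1):
  c_0 = 1/(5)^1 = 1/5.
  c_1 = 1/(5)^2 = 1/25.
  c_2 = 1/(5)^3 = 1/125.
  c_3 = 1/(5)^4 = 1/625.
The series is valid for |w/d| < 1, i.e. |z − z₀| < |d|.
Radius of convergence: R = |9 − z₀| = |5| = 5 (distance from z₀ to the singularity z = 9).

c_0 = 1/5, c_1 = 1/25, c_2 = 1/125, c_3 = 1/625; R = 5.


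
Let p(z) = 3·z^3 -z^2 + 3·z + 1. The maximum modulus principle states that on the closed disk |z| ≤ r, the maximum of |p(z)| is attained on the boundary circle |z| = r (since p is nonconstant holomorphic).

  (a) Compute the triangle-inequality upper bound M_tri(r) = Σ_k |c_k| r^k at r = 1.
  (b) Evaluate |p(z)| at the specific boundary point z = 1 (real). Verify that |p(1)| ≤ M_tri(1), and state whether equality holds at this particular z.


Coefficients: c_0 = 1, c_1 = 3, c_2 = -1, c_3 = 3. Radius r = 1.
Part (a). Triangle bound: M_tri(r) = Σ_k |c_k| r^k
  = |1|·1^0 + |3|·1^1 + |-1|·1^2 + |3|·1^3
  = 1 + 3 + 1 + 3 = 8.
This bounds M(r) := max_{|z|=r} |p(z)| from above; equality holds iff all terms c_k z^k can be made to align in phase at a single z on |z|=r.
Part (b). At z = 1 (real, on the circle |z| = r):
  p(1) = (1)·1^0 + (3)·1^1 + (-1)·1^2 + (3)·1^3 = 6.
  |p(1)| = 6.
Check: |p(1)| = 6 ≤ 8 = M_tri(1). ✓ Equality does not hold at z = 1 (the coefficients have mixed signs, so the terms do not all align in phase there).

M_tri(1) = 8; |p(1)| = 6; equality at z=1: no.


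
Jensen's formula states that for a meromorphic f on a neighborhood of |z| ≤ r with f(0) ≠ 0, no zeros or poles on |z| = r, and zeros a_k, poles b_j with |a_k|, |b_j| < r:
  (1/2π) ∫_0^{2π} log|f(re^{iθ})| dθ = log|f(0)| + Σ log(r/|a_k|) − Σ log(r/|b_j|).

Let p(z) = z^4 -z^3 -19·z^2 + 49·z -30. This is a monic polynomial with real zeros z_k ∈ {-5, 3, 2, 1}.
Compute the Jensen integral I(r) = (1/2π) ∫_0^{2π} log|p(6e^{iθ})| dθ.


Zeros: -5, 1, 2, 3; r = 6.
Inside |z| < r: -5, 1, 2, 3. Outside (|z| ≥ r): ∅.
p(0) = -30, so log|p(0)| = log(30) = 3.4012.
Apply Jensen: I(r) = log|p(0)| + Σ_k log(r/|z_k|), summed over zeros inside |z| < r.
  log(r/|z_k|) for z_k = -5: log(6/5) = 0.1823
  log(r/|z_k|) for z_k = 3: log(6/3) = 0.6931
  log(r/|z_k|) for z_k = 2: log(6/2) = 1.0986
  log(r/|z_k|) for z_k = 1: log(6/1) = 1.7918
Sum over inside zeros: 3.7658.
I(r) = log|p(0)| + (inside sum) = 3.4012 + 3.7658 = 7.1670.
Closed form (all zeros inside, monic): I(r) = n·log(r) = 4·log(6) = 7.1670. ✓

I(r) ≈ 7.1670.


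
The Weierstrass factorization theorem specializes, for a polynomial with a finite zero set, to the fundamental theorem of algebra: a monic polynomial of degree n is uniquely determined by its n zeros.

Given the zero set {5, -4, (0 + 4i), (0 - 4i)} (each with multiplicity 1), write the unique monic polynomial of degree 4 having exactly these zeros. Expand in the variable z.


The polynomial is p(z) = ∏_{α ∈ S} (z − α), where S = {5, -4, (0 + 4i), (0 - 4i)}.
Expanding the product yields: p(z) = z^4 -z^3 -4·z^2 -16·z -320.
Note conjugate pairs combine to real quadratics: (z − (0+4i))(z − (0−4i)) = z² + 16.
The resulting polynomial has degree 4 and real coefficients as required.

p(z) = z^4 -z^3 -4·z^2 -16·z -320.


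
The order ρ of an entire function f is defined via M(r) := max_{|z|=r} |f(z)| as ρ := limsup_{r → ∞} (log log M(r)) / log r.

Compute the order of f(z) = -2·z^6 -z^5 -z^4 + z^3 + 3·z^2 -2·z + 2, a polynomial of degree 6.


|f(z)| ≤ Σ|c_k|·r^k = O(r^6) as r → ∞. Polynomial growth is O(e^{r^ε}) for every ε > 0 (since r^6/e^{r^ε} → 0), so ρ ≤ ε for all ε > 0, i.e. ρ = 0. Every nonconstant polynomial has order 0.
Therefore ρ = 0.

Order ρ = 0.


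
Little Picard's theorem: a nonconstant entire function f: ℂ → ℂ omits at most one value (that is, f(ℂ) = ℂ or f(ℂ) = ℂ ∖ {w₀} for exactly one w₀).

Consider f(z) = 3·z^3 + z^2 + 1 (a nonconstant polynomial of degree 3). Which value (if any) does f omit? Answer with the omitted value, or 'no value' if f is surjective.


Little Picard bounds the complement of f(ℂ) to at most one point.
For every w ∈ ℂ, the equation p(z) − w = 0 is a nonconstant polynomial in z and hence has at least one root by the fundamental theorem of algebra. So p is surjective onto ℂ, omitting no value.

Omitted value: no value.


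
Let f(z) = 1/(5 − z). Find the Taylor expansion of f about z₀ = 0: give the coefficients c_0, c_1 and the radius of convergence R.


Let w = z − z₀, so z = z₀ + w.
Then 5 − z = 5 − (z₀ + w) = (5 − z₀) − w = 5 − w.
f(z) = 1/(5 − w) = (1/(5)) · 1/(1 − w/(5)) = Σ_{n≥0} w^n / (5)^(n+1).
So c_n = 1/(5)^(n+1):
  c_0 = 1/(5)^1 = 1/5.
  c_1 = 1/(5)^2 = 1/25.
The series is valid for |w/d| < 1, i.e. |z − z₀| < |d|.
Radius of convergence: R = |5 − z₀| = |5| = 5 (distance from z₀ to the singularity z = 5).

c_0 = 1/5, c_1 = 1/25; R = 5.


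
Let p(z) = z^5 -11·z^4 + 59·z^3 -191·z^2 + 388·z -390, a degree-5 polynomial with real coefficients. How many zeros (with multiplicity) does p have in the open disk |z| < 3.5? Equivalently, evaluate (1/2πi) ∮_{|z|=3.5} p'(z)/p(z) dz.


The zeros of p are: (3 + 2i), (3 - 2i), 3, (1 + 3i), (1 - 3i).
Their magnitudes are: 3.606, 3.606, 3, 3.162, 3.162.
Zeros with |z| < R = 3.5: 3, (1 + 3i), (1 - 3i).
Count = 3.
By the argument principle, (1/2πi) ∮_{|z|=R} p'(z)/p(z) dz equals exactly this count.

Number of zeros inside |z| < 3.5: 3.


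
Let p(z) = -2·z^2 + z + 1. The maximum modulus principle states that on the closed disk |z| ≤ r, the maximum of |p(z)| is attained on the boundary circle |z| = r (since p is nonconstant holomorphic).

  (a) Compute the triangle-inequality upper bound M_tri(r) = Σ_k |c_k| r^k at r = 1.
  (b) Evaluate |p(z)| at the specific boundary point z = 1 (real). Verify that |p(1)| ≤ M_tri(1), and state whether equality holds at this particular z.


Coefficients: c_0 = 1, c_1 = 1, c_2 = -2. Radius r = 1.
Part (a). Triangle bound: M_tri(r) = Σ_k |c_k| r^k
  = |1|·1^0 + |1|·1^1 + |-2|·1^2
  = 1 + 1 + 2 = 4.
This bounds M(r) := max_{|z|=r} |p(z)| from above; equality holds iff all terms c_k z^k can be made to align in phase at a single z on |z|=r.
Part (b). At z = 1 (real, on the circle |z| = r):
  p(1) = (1)·1^0 + (1)·1^1 + (-2)·1^2 = 0.
  |p(1)| = 0.
Check: |p(1)| = 0 ≤ 4 = M_tri(1). ✓ Equality does not hold at z = 1 (the coefficients have mixed signs, so the terms do not all align in phase there).

M_tri(1) = 4; |p(1)| = 0; equality at z=1: no.


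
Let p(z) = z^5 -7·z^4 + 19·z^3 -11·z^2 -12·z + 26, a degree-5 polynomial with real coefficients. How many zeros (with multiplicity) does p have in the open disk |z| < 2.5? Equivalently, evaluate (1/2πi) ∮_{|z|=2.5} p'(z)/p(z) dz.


The zeros of p are: (3 + 2i), (3 - 2i), -1, (1 + 1i), (1 - 1i).
Their magnitudes are: 3.606, 3.606, 1, 1.414, 1.414.
Zeros with |z| < R = 2.5: -1, (1 + 1i), (1 - 1i).
Count = 3.
By the argument principle, (1/2πi) ∮_{|z|=R} p'(z)/p(z) dz equals exactly this count.

Number of zeros inside |z| < 2.5: 3.


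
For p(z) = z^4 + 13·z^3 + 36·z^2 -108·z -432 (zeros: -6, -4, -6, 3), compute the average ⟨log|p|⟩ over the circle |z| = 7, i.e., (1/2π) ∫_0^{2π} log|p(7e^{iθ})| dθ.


Zeros: -6, -6, -4, 3; r = 7.
Inside |z| < r: -6, -6, -4, 3. Outside (|z| ≥ r): ∅.
p(0) = -432, so log|p(0)| = log(432) = 6.0684.
Apply Jensen: I(r) = log|p(0)| + Σ_k log(r/|z_k|), summed over zeros inside |z| < r.
  log(r/|z_k|) for z_k = -6: log(7/6) = 0.1542
  log(r/|z_k|) for z_k = -4: log(7/4) = 0.5596
  log(r/|z_k|) for z_k = -6: log(7/6) = 0.1542
  log(r/|z_k|) for z_k = 3: log(7/3) = 0.8473
Sum over inside zeros: 1.7152.
I(r) = log|p(0)| + (inside sum) = 6.0684 + 1.7152 = 7.7836.
Closed form (all zeros inside, monic): I(r) = n·log(r) = 4·log(7) = 7.7836. ✓

I(r) ≈ 7.7836.


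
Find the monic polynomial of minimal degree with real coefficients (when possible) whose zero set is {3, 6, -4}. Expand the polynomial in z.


The polynomial is p(z) = ∏_{α ∈ S} (z − α), where S = {3, 6, -4}.
Expanding the product yields: p(z) = z^3 -5·z^2 -18·z + 72.
The resulting polynomial has degree 3 and real coefficients as required.

p(z) = z^3 -5·z^2 -18·z + 72.


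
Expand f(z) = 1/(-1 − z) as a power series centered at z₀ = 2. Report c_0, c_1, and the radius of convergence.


Let w = z − z₀, so z = z₀ + w.
Then -1 − z = -1 − (z₀ + w) = (-1 − z₀) − w = -3 − w.
f(z) = 1/(-3 − w) = (1/(-3)) · 1/(1 − w/(-3)) = Σ_{n≥0} w^n / (-3)^(n+1).
So c_n = 1/(-3)^(n+1):
  c_0 = 1/(-3)^1 = -1/3.
  c_1 = 1/(-3)^2 = 1/9.
The series is valid for |w/d| < 1, i.e. |z − z₀| < |d|.
Radius of convergence: R = |-1 − z₀| = |-3| = 3 (distance from z₀ to the singularity z = -1).

c_0 = -1/3, c_1 = 1/9; R = 3.


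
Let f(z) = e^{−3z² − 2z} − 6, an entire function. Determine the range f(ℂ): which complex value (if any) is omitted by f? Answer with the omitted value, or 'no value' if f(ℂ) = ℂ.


Little Picard bounds the complement of f(ℂ) to at most one point.
The exponent g(z) = −3z² − 2z is a nonconstant polynomial, hence surjective onto ℂ. So e^{g(z)} takes every value in {e^w : w ∈ ℂ} = ℂ ∖ {0}. Adding -6 shifts the range to ℂ ∖ {-6}. f omits exactly -6.

Omitted value: -6.


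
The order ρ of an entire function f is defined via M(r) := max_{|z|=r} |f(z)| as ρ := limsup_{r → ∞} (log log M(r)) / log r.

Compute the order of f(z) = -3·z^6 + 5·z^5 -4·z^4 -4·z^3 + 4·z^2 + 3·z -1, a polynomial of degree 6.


|f(z)| ≤ Σ|c_k|·r^k = O(r^6) as r → ∞. Polynomial growth is O(e^{r^ε}) for every ε > 0 (since r^6/e^{r^ε} → 0), so ρ ≤ ε for all ε > 0, i.e. ρ = 0. Every nonconstant polynomial has order 0.
Therefore ρ = 0.

Order ρ = 0.


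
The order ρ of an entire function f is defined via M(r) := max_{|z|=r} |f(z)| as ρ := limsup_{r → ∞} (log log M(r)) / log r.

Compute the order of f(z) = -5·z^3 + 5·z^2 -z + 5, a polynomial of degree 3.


|f(z)| ≤ Σ|c_k|·r^k = O(r^3) as r → ∞. Polynomial growth is O(e^{r^ε}) for every ε > 0 (since r^3/e^{r^ε} → 0), so ρ ≤ ε for all ε > 0, i.e. ρ = 0. Every nonconstant polynomial has order 0.
Therefore ρ = 0.

Order ρ = 0.


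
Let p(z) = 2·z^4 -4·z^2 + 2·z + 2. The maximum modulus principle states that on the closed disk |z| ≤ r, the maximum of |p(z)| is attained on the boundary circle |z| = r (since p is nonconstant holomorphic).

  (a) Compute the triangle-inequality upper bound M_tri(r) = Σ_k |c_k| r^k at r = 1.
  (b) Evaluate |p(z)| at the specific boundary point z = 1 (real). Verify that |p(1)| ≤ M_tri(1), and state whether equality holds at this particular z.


Coefficients: c_0 = 2, c_1 = 2, c_2 = -4, c_3 = 0, c_4 = 2. Radius r = 1.
Part (a). Triangle bound: M_tri(r) = Σ_k |c_k| r^k
  = |2|·1^0 + |2|·1^1 + |-4|·1^2 + |0|·1^3 + |2|·1^4
  = 2 + 2 + 4 + 0 + 2 = 10.
This bounds M(r) := max_{|z|=r} |p(z)| from above; equality holds iff all terms c_k z^k can be made to align in phase at a single z on |z|=r.
Part (b). At z = 1 (real, on the circle |z| = r):
  p(1) = (2)·1^0 + (2)·1^1 + (-4)·1^2 + (0)·1^3 + (2)·1^4 = 2.
  |p(1)| = 2.
Check: |p(1)| = 2 ≤ 10 = M_tri(1). ✓ Equality does not hold at z = 1 (the coefficients have mixed signs, so the terms do not all align in phase there).

M_tri(1) = 10; |p(1)| = 2; equality at z=1: no.


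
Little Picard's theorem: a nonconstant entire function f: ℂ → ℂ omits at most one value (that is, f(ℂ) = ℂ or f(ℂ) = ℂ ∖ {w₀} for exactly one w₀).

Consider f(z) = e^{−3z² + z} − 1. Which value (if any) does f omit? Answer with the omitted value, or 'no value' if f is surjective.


Little Picard bounds the complement of f(ℂ) to at most one point.
The exponent g(z) = −3z² + z is a nonconstant polynomial, hence surjective onto ℂ. So e^{g(z)} takes every value in {e^w : w ∈ ℂ} = ℂ ∖ {0}. Adding -1 shifts the range to ℂ ∖ {-1}. f omits exactly -1.

Omitted value: -1.


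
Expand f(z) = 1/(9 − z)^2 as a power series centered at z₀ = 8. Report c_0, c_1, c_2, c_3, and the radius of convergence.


Let w = z − z₀, so z = z₀ + w.
Then 9 − z = 9 − (z₀ + w) = (9 − z₀) − w = 1 − w.
f(z) = 1/(1 − w)^2 = (1/(1)^2) · (1 − w/(1))^{−2}.
By the binomial series (1−u)^{−2} = Σ_{n≥0} C(n+1, 1) u^n for |u|<1, with u = w/(1):
  c_n = C(n+1, 1) / (1)^(n+2).
  c_0 = 1/(1)^2 = 1.
  c_1 = 2/(1)^3 = 2.
  c_2 = 3/(1)^4 = 3.
  c_3 = 4/(1)^5 = 4.
The series is valid for |w/d| < 1, i.e. |z − z₀| < |d|.
Radius of convergence: R = |9 − z₀| = |1| = 1 (distance from z₀ to the singularity z = 9).

c_0 = 1, c_1 = 2, c_2 = 3, c_3 = 4; R = 1.


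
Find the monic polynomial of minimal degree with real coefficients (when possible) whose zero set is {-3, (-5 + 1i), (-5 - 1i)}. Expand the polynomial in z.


The polynomial is p(z) = ∏_{α ∈ S} (z − α), where S = {-3, (-5 + 1i), (-5 - 1i)}.
Expanding the product yields: p(z) = z^3 + 13·z^2 + 56·z + 78.
Note conjugate pairs combine to real quadratics: (z − (-5+1i))(z − (-5−1i)) = z² + 10z + 26.
The resulting polynomial has degree 3 and real coefficients as required.

p(z) = z^3 + 13·z^2 + 56·z + 78.


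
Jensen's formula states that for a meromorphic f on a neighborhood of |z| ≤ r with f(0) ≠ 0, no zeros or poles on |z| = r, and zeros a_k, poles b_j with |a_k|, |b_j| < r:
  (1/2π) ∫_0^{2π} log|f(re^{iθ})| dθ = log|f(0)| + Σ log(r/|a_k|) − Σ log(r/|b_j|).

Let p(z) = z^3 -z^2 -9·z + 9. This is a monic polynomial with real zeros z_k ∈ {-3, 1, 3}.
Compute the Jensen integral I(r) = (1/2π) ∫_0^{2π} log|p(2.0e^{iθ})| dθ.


Zeros: -3, 1, 3; r = 2.0.
Inside |z| < r: 1. Outside (|z| ≥ r): -3, 3.
p(0) = 9, so log|p(0)| = log(9) = 2.1972.
Apply Jensen: I(r) = log|p(0)| + Σ_k log(r/|z_k|), summed over zeros inside |z| < r.
  log(r/|z_k|) for z_k = 1: log(2.0/1) = 0.6931
  Outside zeros (-3, 3) contribute nothing to the Jensen sum.
Sum over inside zeros: 0.6931.
I(r) = log|p(0)| + (inside sum) = 2.1972 + 0.6931 = 2.8904.
Note: since some zeros are outside |z| ≤ r, the simplified n·log(r) form does NOT apply — only the inside zeros contribute.

I(r) ≈ 2.8904.


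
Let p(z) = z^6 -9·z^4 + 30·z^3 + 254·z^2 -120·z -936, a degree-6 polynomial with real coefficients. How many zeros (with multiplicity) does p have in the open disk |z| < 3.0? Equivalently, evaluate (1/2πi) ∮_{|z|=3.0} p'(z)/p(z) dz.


The zeros of p are: -2, (-3 + 2i), (-3 - 2i), (3 + 3i), (3 - 3i), 2.
Their magnitudes are: 2, 3.606, 3.606, 4.243, 4.243, 2.
Zeros with |z| < R = 3.0: -2, 2.
Count = 2.
By the argument principle, (1/2πi) ∮_{|z|=R} p'(z)/p(z) dz equals exactly this count.

Number of zeros inside |z| < 3.0: 2.


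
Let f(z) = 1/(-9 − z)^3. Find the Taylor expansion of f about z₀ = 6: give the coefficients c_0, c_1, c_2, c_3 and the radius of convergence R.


Let w = z − z₀, so z = z₀ + w.
Then -9 − z = -9 − (z₀ + w) = (-9 − z₀) − w = -15 − w.
f(z) = 1/(-15 − w)^3 = (1/(-15)^3) · (1 − w/(-15))^{−3}.
By the binomial series (1−u)^{−3} = Σ_{n≥0} C(n+2, 2) u^n for |u|<1, with u = w/(-15):
  c_n = C(n+2, 2) / (-15)^(n+3).
  c_0 = 1/(-15)^3 = -1/3375.
  c_1 = 3/(-15)^4 = 1/16875.
  c_2 = 6/(-15)^5 = -2/253125.
  c_3 = 10/(-15)^6 = 2/2278125.
The series is valid for |w/d| < 1, i.e. |z − z₀| < |d|.
Radius of convergence: R = |-9 − z₀| = |-15| = 15 (distance from z₀ to the singularity z = -9).

c_0 = -1/3375, c_1 = 1/16875, c_2 = -2/253125, c_3 = 2/2278125; R = 15.


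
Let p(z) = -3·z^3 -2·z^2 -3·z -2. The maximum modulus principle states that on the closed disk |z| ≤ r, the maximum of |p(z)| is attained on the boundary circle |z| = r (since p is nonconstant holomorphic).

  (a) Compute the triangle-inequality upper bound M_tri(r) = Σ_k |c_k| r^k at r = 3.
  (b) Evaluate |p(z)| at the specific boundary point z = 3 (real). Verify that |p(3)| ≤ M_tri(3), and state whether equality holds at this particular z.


Coefficients: c_0 = -2, c_1 = -3, c_2 = -2, c_3 = -3. Radius r = 3.
Part (a). Triangle bound: M_tri(r) = Σ_k |c_k| r^k
  = |-2|·3^0 + |-3|·3^1 + |-2|·3^2 + |-3|·3^3
  = 2 + 9 + 18 + 81 = 110.
This bounds M(r) := max_{|z|=r} |p(z)| from above; equality holds iff all terms c_k z^k can be made to align in phase at a single z on |z|=r.
Part (b). At z = 3 (real, on the circle |z| = r):
  p(3) = (-2)·3^0 + (-3)·3^1 + (-2)·3^2 + (-3)·3^3 = -110.
  |p(3)| = 110.
Since all nonzero coefficients share the same sign, |p(3)| = 110 = M_tri(3); the triangle bound is attained at z = 3, so in fact M(r) = 110.

M_tri(3) = 110; |p(3)| = 110; equality at z=3: yes.


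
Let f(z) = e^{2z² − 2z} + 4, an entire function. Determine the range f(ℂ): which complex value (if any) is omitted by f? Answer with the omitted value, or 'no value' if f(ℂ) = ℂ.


Little Picard bounds the complement of f(ℂ) to at most one point.
The exponent g(z) = 2z² − 2z is a nonconstant polynomial, hence surjective onto ℂ. So e^{g(z)} takes every value in {e^w : w ∈ ℂ} = ℂ ∖ {0}. Adding 4 shifts the range to ℂ ∖ {4}. f omits exactly 4.

Omitted value: 4.


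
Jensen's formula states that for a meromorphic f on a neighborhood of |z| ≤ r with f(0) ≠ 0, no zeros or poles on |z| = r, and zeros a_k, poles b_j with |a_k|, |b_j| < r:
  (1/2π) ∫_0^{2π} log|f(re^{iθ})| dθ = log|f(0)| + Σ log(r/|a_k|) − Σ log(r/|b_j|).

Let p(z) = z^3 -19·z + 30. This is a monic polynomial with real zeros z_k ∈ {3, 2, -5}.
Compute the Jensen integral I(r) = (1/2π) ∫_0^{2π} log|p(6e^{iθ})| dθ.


Zeros: -5, 2, 3; r = 6.
Inside |z| < r: -5, 2, 3. Outside (|z| ≥ r): ∅.
p(0) = 30, so log|p(0)| = log(30) = 3.4012.
Apply Jensen: I(r) = log|p(0)| + Σ_k log(r/|z_k|), summed over zeros inside |z| < r.
  log(r/|z_k|) for z_k = 3: log(6/3) = 0.6931
  log(r/|z_k|) for z_k = 2: log(6/2) = 1.0986
  log(r/|z_k|) for z_k = -5: log(6/5) = 0.1823
Sum over inside zeros: 1.9741.
I(r) = log|p(0)| + (inside sum) = 3.4012 + 1.9741 = 5.3753.
Closed form (all zeros inside, monic): I(r) = n·log(r) = 3·log(6) = 5.3753. ✓

I(r) ≈ 5.3753.


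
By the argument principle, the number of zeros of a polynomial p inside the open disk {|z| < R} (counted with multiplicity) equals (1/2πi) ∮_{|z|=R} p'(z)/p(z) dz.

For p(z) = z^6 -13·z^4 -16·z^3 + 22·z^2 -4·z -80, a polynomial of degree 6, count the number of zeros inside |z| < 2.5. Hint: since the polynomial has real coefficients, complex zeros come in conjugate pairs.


The zeros of p are: (-2 + 1i), (-2 - 1i), -2, 4, (1 + 1i), (1 - 1i).
Their magnitudes are: 2.236, 2.236, 2, 4, 1.414, 1.414.
Zeros with |z| < R = 2.5: (-2 + 1i), (-2 - 1i), -2, (1 + 1i), (1 - 1i).
Count = 5.
By the argument principle, (1/2πi) ∮_{|z|=R} p'(z)/p(z) dz equals exactly this count.

Number of zeros inside |z| < 2.5: 5.
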